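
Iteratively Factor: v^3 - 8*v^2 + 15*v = (v - 5)*(v^2 - 3*v) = (v - 5)*(v - 3)*(v)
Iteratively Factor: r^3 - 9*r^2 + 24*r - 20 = (r - 2)*(r^2 - 7*r + 10) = (r - 2)^2*(r - 5)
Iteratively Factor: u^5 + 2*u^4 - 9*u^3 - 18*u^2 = (u)*(u^4 + 2*u^3 - 9*u^2 - 18*u) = u^2*(u^3 + 2*u^2 - 9*u - 18) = u^2*(u + 3)*(u^2 - u - 6) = u^2*(u + 2)*(u + 3)*(u - 3)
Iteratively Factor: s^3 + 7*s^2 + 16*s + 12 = (s + 2)*(s^2 + 5*s + 6) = (s + 2)*(s + 3)*(s + 2)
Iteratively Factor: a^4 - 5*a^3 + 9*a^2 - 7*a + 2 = (a - 1)*(a^3 - 4*a^2 + 5*a - 2) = (a - 1)^2*(a^2 - 3*a + 2) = (a - 2)*(a - 1)^2*(a - 1)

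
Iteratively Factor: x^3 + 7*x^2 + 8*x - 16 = (x + 4)*(x^2 + 3*x - 4) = (x + 4)^2*(x - 1)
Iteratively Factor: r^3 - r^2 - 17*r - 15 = (r + 1)*(r^2 - 2*r - 15) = (r - 5)*(r + 1)*(r + 3)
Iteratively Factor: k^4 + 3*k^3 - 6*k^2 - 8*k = (k + 4)*(k^3 - k^2 - 2*k) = (k - 2)*(k + 4)*(k^2 + k) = k*(k - 2)*(k + 4)*(k + 1)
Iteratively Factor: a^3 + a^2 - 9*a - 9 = (a + 1)*(a^2 - 9) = (a + 1)*(a + 3)*(a - 3)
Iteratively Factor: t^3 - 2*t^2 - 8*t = (t - 4)*(t^2 + 2*t) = t*(t - 4)*(t + 2)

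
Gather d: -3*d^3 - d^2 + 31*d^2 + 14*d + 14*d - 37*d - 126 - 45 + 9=-3*d^3 + 30*d^2 - 9*d - 162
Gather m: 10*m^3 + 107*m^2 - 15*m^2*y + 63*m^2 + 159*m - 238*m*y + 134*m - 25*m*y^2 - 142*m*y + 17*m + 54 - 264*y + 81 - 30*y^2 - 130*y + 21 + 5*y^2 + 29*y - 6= 10*m^3 + m^2*(170 - 15*y) + m*(-25*y^2 - 380*y + 310) - 25*y^2 - 365*y + 150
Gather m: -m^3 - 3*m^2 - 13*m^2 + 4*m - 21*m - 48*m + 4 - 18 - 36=-m^3 - 16*m^2 - 65*m - 50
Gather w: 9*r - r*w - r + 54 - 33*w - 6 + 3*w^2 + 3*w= 8*r + 3*w^2 + w*(-r - 30) + 48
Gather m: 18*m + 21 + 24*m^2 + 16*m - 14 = 24*m^2 + 34*m + 7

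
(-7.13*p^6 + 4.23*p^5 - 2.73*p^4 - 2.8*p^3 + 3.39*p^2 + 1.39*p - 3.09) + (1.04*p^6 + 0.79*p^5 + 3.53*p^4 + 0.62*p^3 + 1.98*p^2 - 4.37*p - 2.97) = -6.09*p^6 + 5.02*p^5 + 0.8*p^4 - 2.18*p^3 + 5.37*p^2 - 2.98*p - 6.06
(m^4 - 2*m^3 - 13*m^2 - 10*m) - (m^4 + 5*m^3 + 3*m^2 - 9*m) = -7*m^3 - 16*m^2 - m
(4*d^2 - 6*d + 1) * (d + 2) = 4*d^3 + 2*d^2 - 11*d + 2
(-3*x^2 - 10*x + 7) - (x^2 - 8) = -4*x^2 - 10*x + 15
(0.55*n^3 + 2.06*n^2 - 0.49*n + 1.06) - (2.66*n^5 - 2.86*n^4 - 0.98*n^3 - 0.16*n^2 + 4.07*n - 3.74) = -2.66*n^5 + 2.86*n^4 + 1.53*n^3 + 2.22*n^2 - 4.56*n + 4.8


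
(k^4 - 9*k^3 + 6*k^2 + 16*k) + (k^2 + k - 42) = k^4 - 9*k^3 + 7*k^2 + 17*k - 42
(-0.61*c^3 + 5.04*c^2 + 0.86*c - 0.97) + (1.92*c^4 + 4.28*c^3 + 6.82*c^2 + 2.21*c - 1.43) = 1.92*c^4 + 3.67*c^3 + 11.86*c^2 + 3.07*c - 2.4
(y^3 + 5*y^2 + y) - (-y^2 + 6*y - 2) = y^3 + 6*y^2 - 5*y + 2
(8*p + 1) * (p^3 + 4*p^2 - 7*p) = 8*p^4 + 33*p^3 - 52*p^2 - 7*p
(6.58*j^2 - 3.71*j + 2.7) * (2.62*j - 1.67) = 17.2396*j^3 - 20.7088*j^2 + 13.2697*j - 4.509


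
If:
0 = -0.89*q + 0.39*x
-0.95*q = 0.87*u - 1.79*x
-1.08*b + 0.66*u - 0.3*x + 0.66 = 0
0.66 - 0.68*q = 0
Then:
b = 2.13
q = 0.97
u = 3.50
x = 2.21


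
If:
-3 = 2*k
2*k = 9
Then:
No Solution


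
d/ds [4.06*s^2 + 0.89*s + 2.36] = 8.12*s + 0.89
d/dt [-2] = 0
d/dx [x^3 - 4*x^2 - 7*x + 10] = 3*x^2 - 8*x - 7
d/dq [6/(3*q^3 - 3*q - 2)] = 18*(1 - 3*q^2)/(-3*q^3 + 3*q + 2)^2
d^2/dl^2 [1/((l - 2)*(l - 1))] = 2*((l - 2)^2 + (l - 2)*(l - 1) + (l - 1)^2)/((l - 2)^3*(l - 1)^3)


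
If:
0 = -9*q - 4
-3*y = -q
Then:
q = -4/9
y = -4/27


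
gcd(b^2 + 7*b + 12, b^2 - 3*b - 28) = b + 4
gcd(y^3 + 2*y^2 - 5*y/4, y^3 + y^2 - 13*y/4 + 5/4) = y^2 + 2*y - 5/4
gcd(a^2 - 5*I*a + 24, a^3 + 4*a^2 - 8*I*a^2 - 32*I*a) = a - 8*I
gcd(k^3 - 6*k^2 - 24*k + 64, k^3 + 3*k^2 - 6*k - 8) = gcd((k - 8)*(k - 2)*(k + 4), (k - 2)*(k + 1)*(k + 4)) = k^2 + 2*k - 8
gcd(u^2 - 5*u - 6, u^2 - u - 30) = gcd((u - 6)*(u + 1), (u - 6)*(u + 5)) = u - 6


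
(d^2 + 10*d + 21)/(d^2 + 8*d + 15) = (d + 7)/(d + 5)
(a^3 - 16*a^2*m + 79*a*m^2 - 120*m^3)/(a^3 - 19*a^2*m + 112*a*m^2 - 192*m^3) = (a - 5*m)/(a - 8*m)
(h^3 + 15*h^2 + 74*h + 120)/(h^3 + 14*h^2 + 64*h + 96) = (h + 5)/(h + 4)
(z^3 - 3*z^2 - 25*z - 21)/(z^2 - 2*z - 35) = (z^2 + 4*z + 3)/(z + 5)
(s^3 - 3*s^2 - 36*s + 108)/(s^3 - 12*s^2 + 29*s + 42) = (s^2 + 3*s - 18)/(s^2 - 6*s - 7)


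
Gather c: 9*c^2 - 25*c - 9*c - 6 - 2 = 9*c^2 - 34*c - 8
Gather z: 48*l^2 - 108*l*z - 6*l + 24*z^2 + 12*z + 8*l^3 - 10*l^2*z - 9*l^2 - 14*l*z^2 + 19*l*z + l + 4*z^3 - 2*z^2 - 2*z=8*l^3 + 39*l^2 - 5*l + 4*z^3 + z^2*(22 - 14*l) + z*(-10*l^2 - 89*l + 10)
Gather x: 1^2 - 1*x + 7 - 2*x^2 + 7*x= -2*x^2 + 6*x + 8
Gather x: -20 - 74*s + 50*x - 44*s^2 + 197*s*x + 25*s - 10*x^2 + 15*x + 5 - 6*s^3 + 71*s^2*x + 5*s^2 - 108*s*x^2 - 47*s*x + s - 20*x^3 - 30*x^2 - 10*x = -6*s^3 - 39*s^2 - 48*s - 20*x^3 + x^2*(-108*s - 40) + x*(71*s^2 + 150*s + 55) - 15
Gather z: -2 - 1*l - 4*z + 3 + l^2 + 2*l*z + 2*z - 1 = l^2 - l + z*(2*l - 2)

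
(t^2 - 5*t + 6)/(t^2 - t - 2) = (t - 3)/(t + 1)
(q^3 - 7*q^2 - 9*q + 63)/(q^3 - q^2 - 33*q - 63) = (q - 3)/(q + 3)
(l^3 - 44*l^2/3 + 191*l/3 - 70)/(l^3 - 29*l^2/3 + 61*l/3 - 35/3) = (l - 6)/(l - 1)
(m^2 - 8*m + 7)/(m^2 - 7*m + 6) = (m - 7)/(m - 6)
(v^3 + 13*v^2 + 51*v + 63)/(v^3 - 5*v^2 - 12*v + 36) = (v^2 + 10*v + 21)/(v^2 - 8*v + 12)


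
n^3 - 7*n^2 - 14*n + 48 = (n - 8)*(n - 2)*(n + 3)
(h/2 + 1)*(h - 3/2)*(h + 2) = h^3/2 + 5*h^2/4 - h - 3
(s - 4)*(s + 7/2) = s^2 - s/2 - 14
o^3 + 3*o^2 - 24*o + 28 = (o - 2)^2*(o + 7)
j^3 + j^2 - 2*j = j*(j - 1)*(j + 2)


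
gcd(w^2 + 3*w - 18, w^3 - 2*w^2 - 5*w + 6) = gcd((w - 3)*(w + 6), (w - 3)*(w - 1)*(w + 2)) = w - 3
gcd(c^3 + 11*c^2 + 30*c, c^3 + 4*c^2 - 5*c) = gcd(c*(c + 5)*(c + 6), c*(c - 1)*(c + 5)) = c^2 + 5*c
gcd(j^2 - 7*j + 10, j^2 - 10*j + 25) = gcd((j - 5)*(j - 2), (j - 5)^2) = j - 5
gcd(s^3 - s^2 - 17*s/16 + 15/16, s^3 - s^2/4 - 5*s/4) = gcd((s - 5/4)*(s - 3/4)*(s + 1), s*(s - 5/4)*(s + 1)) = s^2 - s/4 - 5/4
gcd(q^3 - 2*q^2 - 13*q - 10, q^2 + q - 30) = q - 5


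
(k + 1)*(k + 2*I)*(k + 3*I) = k^3 + k^2 + 5*I*k^2 - 6*k + 5*I*k - 6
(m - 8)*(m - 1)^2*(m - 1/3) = m^4 - 31*m^3/3 + 61*m^2/3 - 41*m/3 + 8/3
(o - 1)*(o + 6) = o^2 + 5*o - 6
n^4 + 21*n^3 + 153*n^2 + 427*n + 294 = (n + 1)*(n + 6)*(n + 7)^2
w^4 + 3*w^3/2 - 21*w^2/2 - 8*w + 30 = (w - 2)^2*(w + 5/2)*(w + 3)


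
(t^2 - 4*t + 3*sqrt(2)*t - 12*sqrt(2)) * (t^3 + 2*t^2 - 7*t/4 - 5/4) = t^5 - 2*t^4 + 3*sqrt(2)*t^4 - 39*t^3/4 - 6*sqrt(2)*t^3 - 117*sqrt(2)*t^2/4 + 23*t^2/4 + 5*t + 69*sqrt(2)*t/4 + 15*sqrt(2)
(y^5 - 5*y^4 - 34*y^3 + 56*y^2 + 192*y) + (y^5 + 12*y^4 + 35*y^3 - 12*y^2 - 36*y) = 2*y^5 + 7*y^4 + y^3 + 44*y^2 + 156*y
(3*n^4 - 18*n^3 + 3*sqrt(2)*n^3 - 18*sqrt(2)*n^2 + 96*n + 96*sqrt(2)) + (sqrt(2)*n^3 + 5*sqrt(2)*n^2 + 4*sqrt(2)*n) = 3*n^4 - 18*n^3 + 4*sqrt(2)*n^3 - 13*sqrt(2)*n^2 + 4*sqrt(2)*n + 96*n + 96*sqrt(2)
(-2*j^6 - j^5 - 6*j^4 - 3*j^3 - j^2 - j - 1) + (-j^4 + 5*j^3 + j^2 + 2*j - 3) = -2*j^6 - j^5 - 7*j^4 + 2*j^3 + j - 4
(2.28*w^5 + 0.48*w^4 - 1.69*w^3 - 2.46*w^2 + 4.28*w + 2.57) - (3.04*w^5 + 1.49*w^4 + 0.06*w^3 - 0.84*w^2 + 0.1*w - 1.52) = -0.76*w^5 - 1.01*w^4 - 1.75*w^3 - 1.62*w^2 + 4.18*w + 4.09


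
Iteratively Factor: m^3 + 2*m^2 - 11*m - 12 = (m - 3)*(m^2 + 5*m + 4) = (m - 3)*(m + 4)*(m + 1)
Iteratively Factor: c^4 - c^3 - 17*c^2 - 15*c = (c + 3)*(c^3 - 4*c^2 - 5*c) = c*(c + 3)*(c^2 - 4*c - 5) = c*(c - 5)*(c + 3)*(c + 1)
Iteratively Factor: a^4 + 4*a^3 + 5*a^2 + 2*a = (a)*(a^3 + 4*a^2 + 5*a + 2) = a*(a + 2)*(a^2 + 2*a + 1) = a*(a + 1)*(a + 2)*(a + 1)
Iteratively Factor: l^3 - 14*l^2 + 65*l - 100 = (l - 4)*(l^2 - 10*l + 25) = (l - 5)*(l - 4)*(l - 5)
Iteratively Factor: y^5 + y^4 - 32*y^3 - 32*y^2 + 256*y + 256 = (y + 4)*(y^4 - 3*y^3 - 20*y^2 + 48*y + 64) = (y - 4)*(y + 4)*(y^3 + y^2 - 16*y - 16) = (y - 4)*(y + 4)^2*(y^2 - 3*y - 4) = (y - 4)^2*(y + 4)^2*(y + 1)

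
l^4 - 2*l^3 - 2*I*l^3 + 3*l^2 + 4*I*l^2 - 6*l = l*(l - 2)*(l - 3*I)*(l + I)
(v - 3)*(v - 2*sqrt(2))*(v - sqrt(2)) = v^3 - 3*sqrt(2)*v^2 - 3*v^2 + 4*v + 9*sqrt(2)*v - 12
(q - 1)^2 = q^2 - 2*q + 1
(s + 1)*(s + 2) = s^2 + 3*s + 2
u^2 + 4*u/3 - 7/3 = (u - 1)*(u + 7/3)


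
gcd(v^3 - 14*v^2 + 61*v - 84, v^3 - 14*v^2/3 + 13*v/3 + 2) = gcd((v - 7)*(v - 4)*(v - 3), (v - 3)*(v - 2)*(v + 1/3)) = v - 3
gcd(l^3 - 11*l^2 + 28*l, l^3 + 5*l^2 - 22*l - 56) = l - 4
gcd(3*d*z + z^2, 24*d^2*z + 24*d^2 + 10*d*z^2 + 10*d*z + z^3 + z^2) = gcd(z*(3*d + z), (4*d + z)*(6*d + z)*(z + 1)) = 1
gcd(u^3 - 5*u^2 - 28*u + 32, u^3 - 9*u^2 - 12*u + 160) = u^2 - 4*u - 32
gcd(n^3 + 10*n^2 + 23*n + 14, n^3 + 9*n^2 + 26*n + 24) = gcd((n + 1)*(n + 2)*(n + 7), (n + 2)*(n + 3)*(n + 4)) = n + 2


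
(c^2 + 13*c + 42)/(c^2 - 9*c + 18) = (c^2 + 13*c + 42)/(c^2 - 9*c + 18)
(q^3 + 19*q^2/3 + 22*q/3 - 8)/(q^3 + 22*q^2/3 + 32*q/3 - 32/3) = (q + 3)/(q + 4)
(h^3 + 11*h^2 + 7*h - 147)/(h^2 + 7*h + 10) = (h^3 + 11*h^2 + 7*h - 147)/(h^2 + 7*h + 10)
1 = 1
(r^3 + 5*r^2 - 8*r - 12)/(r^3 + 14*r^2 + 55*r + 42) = (r - 2)/(r + 7)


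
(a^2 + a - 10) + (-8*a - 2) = a^2 - 7*a - 12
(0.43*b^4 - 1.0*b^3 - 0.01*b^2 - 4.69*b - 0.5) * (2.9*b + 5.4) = 1.247*b^5 - 0.578*b^4 - 5.429*b^3 - 13.655*b^2 - 26.776*b - 2.7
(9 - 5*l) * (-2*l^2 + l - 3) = 10*l^3 - 23*l^2 + 24*l - 27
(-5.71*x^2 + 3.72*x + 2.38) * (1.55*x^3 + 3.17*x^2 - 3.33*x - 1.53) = -8.8505*x^5 - 12.3347*x^4 + 34.4957*x^3 + 3.8933*x^2 - 13.617*x - 3.6414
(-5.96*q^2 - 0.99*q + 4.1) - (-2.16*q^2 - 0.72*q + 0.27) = -3.8*q^2 - 0.27*q + 3.83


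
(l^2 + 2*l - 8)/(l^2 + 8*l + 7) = (l^2 + 2*l - 8)/(l^2 + 8*l + 7)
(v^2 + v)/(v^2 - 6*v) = (v + 1)/(v - 6)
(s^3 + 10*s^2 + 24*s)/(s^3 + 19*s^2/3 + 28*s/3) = 3*(s + 6)/(3*s + 7)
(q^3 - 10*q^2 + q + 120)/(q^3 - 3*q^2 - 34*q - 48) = (q - 5)/(q + 2)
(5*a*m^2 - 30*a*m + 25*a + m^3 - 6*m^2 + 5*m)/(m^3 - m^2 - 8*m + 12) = (5*a*m^2 - 30*a*m + 25*a + m^3 - 6*m^2 + 5*m)/(m^3 - m^2 - 8*m + 12)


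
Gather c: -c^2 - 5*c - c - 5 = -c^2 - 6*c - 5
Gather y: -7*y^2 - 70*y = -7*y^2 - 70*y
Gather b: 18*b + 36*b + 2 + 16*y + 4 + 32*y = 54*b + 48*y + 6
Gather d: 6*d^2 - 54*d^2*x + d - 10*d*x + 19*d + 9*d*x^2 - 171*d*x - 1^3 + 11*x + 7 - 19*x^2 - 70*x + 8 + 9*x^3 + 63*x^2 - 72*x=d^2*(6 - 54*x) + d*(9*x^2 - 181*x + 20) + 9*x^3 + 44*x^2 - 131*x + 14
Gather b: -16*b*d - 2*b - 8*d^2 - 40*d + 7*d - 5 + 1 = b*(-16*d - 2) - 8*d^2 - 33*d - 4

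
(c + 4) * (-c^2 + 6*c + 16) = -c^3 + 2*c^2 + 40*c + 64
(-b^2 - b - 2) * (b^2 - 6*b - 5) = -b^4 + 5*b^3 + 9*b^2 + 17*b + 10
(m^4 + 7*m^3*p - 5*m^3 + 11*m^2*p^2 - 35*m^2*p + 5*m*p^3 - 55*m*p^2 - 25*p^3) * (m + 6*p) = m^5 + 13*m^4*p - 5*m^4 + 53*m^3*p^2 - 65*m^3*p + 71*m^2*p^3 - 265*m^2*p^2 + 30*m*p^4 - 355*m*p^3 - 150*p^4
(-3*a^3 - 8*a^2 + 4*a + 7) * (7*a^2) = -21*a^5 - 56*a^4 + 28*a^3 + 49*a^2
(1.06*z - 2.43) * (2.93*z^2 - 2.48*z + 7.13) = 3.1058*z^3 - 9.7487*z^2 + 13.5842*z - 17.3259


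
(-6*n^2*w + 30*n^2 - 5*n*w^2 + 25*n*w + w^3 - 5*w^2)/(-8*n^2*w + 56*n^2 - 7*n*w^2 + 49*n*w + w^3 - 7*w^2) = (-6*n*w + 30*n + w^2 - 5*w)/(-8*n*w + 56*n + w^2 - 7*w)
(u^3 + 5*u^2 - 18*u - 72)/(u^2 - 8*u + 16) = (u^2 + 9*u + 18)/(u - 4)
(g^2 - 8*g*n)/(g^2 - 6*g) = (g - 8*n)/(g - 6)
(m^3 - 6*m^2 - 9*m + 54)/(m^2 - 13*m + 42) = (m^2 - 9)/(m - 7)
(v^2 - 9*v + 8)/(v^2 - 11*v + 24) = (v - 1)/(v - 3)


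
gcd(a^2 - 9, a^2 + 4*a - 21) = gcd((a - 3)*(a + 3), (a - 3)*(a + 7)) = a - 3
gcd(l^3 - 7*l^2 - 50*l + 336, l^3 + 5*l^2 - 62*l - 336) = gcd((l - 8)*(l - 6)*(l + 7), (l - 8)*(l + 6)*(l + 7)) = l^2 - l - 56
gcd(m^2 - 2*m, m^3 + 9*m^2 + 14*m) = m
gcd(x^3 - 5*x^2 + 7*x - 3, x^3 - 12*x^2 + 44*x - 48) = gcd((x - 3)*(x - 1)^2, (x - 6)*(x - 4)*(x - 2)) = 1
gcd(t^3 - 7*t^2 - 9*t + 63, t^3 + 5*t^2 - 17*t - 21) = t - 3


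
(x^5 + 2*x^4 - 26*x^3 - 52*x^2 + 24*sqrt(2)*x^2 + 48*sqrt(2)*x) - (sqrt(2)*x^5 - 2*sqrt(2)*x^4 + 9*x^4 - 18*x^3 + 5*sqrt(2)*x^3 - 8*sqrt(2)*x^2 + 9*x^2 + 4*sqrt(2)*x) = -sqrt(2)*x^5 + x^5 - 7*x^4 + 2*sqrt(2)*x^4 - 8*x^3 - 5*sqrt(2)*x^3 - 61*x^2 + 32*sqrt(2)*x^2 + 44*sqrt(2)*x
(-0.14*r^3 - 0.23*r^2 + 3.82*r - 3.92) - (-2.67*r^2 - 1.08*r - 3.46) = -0.14*r^3 + 2.44*r^2 + 4.9*r - 0.46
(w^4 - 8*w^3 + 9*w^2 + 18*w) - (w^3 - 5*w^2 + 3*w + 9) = w^4 - 9*w^3 + 14*w^2 + 15*w - 9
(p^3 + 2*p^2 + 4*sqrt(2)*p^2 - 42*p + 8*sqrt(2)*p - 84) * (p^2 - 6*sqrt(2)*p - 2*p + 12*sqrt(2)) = p^5 - 2*sqrt(2)*p^4 - 94*p^3 + 260*sqrt(2)*p^2 + 360*p - 1008*sqrt(2)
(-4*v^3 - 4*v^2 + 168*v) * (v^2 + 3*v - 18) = -4*v^5 - 16*v^4 + 228*v^3 + 576*v^2 - 3024*v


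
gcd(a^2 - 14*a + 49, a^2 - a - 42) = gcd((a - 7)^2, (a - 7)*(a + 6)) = a - 7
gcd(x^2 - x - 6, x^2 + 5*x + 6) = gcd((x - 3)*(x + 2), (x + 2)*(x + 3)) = x + 2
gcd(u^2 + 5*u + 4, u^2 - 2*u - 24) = u + 4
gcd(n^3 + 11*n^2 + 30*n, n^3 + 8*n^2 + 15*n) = n^2 + 5*n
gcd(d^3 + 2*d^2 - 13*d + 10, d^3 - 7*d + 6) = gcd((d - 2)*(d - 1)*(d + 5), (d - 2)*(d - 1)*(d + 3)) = d^2 - 3*d + 2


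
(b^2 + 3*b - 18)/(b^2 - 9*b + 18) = (b + 6)/(b - 6)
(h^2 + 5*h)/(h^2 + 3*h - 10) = h/(h - 2)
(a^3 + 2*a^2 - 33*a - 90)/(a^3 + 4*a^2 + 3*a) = (a^2 - a - 30)/(a*(a + 1))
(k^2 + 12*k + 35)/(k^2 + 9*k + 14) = (k + 5)/(k + 2)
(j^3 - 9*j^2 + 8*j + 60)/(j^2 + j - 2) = (j^2 - 11*j + 30)/(j - 1)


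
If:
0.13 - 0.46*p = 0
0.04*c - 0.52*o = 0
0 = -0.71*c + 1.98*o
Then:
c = 0.00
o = 0.00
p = 0.28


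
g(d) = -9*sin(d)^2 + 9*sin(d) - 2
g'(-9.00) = -14.96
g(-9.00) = -7.24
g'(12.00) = 15.74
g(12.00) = -9.42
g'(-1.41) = 4.29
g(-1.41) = -19.65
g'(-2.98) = -11.74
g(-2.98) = -3.68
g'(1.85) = 2.29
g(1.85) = -1.66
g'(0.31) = 3.34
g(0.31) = -0.09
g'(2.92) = -4.92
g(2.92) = -0.46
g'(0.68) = -1.80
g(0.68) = 0.10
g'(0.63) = -1.30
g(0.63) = 0.18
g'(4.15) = -12.92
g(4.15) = -16.06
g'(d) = -18*sin(d)*cos(d) + 9*cos(d)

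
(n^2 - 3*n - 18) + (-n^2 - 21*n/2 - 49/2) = -27*n/2 - 85/2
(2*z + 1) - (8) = 2*z - 7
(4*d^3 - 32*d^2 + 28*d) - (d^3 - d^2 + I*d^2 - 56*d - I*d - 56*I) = 3*d^3 - 31*d^2 - I*d^2 + 84*d + I*d + 56*I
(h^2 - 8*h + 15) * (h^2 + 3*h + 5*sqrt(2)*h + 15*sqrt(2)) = h^4 - 5*h^3 + 5*sqrt(2)*h^3 - 25*sqrt(2)*h^2 - 9*h^2 - 45*sqrt(2)*h + 45*h + 225*sqrt(2)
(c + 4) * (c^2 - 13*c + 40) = c^3 - 9*c^2 - 12*c + 160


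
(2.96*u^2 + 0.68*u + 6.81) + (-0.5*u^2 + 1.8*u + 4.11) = 2.46*u^2 + 2.48*u + 10.92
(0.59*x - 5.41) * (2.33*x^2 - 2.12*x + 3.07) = 1.3747*x^3 - 13.8561*x^2 + 13.2805*x - 16.6087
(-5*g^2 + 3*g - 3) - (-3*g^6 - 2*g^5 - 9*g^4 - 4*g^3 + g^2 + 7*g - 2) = 3*g^6 + 2*g^5 + 9*g^4 + 4*g^3 - 6*g^2 - 4*g - 1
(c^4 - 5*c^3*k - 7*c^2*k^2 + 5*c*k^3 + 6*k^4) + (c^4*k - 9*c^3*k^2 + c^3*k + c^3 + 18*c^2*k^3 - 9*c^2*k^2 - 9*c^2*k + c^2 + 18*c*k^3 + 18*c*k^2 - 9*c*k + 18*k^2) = c^4*k + c^4 - 9*c^3*k^2 - 4*c^3*k + c^3 + 18*c^2*k^3 - 16*c^2*k^2 - 9*c^2*k + c^2 + 23*c*k^3 + 18*c*k^2 - 9*c*k + 6*k^4 + 18*k^2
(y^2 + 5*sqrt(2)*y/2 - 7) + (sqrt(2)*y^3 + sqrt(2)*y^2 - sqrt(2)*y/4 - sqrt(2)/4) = sqrt(2)*y^3 + y^2 + sqrt(2)*y^2 + 9*sqrt(2)*y/4 - 7 - sqrt(2)/4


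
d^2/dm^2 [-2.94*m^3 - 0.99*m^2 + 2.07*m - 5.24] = -17.64*m - 1.98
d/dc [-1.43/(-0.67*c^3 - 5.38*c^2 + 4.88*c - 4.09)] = (-2.8743*c^2 - 15.3868*c + 6.9784)/(0.67*c^3 + 5.38*c^2 - 4.88*c + 4.09)^2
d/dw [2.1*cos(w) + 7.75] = -2.1*sin(w)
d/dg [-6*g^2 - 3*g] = -12*g - 3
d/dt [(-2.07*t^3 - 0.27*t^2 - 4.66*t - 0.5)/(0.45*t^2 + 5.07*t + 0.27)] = (-0.9315*t^4 - 20.9898*t^3 - 0.9486*t^2 + 0.304199999999998*t + 1.2768)/(0.2025*t^4 + 4.563*t^3 + 25.9479*t^2 + 2.7378*t + 0.0729)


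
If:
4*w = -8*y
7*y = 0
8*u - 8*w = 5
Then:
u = 5/8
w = 0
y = 0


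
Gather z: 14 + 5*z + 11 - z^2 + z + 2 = -z^2 + 6*z + 27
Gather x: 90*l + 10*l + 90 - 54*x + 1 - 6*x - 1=100*l - 60*x + 90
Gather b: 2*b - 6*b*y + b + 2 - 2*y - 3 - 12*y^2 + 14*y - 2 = b*(3 - 6*y) - 12*y^2 + 12*y - 3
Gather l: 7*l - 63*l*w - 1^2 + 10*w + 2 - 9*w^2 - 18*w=l*(7 - 63*w) - 9*w^2 - 8*w + 1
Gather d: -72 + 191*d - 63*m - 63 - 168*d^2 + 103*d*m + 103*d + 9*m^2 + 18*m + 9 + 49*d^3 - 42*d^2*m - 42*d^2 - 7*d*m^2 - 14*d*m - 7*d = 49*d^3 + d^2*(-42*m - 210) + d*(-7*m^2 + 89*m + 287) + 9*m^2 - 45*m - 126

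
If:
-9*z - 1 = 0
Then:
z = -1/9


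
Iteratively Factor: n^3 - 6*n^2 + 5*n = (n)*(n^2 - 6*n + 5) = n*(n - 1)*(n - 5)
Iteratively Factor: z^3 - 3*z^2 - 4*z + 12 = (z - 2)*(z^2 - z - 6) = (z - 2)*(z + 2)*(z - 3)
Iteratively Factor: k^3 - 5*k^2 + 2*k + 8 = (k + 1)*(k^2 - 6*k + 8) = (k - 4)*(k + 1)*(k - 2)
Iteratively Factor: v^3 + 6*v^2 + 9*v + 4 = (v + 1)*(v^2 + 5*v + 4) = (v + 1)*(v + 4)*(v + 1)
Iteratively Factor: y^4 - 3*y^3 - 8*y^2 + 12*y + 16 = (y + 1)*(y^3 - 4*y^2 - 4*y + 16) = (y + 1)*(y + 2)*(y^2 - 6*y + 8) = (y - 4)*(y + 1)*(y + 2)*(y - 2)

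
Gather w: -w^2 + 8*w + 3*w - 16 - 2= -w^2 + 11*w - 18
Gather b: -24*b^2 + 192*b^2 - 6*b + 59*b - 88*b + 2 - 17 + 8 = 168*b^2 - 35*b - 7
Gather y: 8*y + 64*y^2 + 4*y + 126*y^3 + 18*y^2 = 126*y^3 + 82*y^2 + 12*y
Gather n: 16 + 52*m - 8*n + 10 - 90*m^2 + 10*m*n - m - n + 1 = -90*m^2 + 51*m + n*(10*m - 9) + 27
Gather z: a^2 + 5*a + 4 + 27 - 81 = a^2 + 5*a - 50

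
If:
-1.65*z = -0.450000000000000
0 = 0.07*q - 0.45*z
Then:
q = 1.75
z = 0.27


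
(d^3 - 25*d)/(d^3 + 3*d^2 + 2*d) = (d^2 - 25)/(d^2 + 3*d + 2)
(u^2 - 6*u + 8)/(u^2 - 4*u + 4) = (u - 4)/(u - 2)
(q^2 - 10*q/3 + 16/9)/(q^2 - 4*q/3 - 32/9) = (3*q - 2)/(3*q + 4)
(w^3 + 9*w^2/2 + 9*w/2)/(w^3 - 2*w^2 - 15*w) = (w + 3/2)/(w - 5)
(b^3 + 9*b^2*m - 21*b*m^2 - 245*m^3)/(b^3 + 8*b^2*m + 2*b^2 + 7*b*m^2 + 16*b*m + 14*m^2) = (b^2 + 2*b*m - 35*m^2)/(b^2 + b*m + 2*b + 2*m)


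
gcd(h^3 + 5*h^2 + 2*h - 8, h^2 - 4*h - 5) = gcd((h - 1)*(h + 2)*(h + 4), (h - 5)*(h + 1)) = 1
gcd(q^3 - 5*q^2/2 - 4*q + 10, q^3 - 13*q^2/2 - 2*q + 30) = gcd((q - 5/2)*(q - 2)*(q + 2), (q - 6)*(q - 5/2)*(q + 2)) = q^2 - q/2 - 5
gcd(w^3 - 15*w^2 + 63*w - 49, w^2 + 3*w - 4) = w - 1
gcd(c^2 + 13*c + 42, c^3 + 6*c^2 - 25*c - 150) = c + 6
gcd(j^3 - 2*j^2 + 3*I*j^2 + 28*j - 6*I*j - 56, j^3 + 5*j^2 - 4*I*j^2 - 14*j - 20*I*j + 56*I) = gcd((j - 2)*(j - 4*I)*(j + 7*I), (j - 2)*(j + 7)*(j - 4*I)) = j^2 + j*(-2 - 4*I) + 8*I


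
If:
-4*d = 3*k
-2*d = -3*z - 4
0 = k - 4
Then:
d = -3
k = 4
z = -10/3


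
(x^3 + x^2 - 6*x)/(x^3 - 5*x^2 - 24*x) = (x - 2)/(x - 8)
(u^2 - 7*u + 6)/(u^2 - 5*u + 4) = (u - 6)/(u - 4)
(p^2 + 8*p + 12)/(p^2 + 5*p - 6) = (p + 2)/(p - 1)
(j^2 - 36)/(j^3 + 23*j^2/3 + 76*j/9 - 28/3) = 9*(j - 6)/(9*j^2 + 15*j - 14)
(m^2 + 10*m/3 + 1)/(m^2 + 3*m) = (m + 1/3)/m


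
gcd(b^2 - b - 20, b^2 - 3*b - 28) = b + 4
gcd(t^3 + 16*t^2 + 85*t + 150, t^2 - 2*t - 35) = t + 5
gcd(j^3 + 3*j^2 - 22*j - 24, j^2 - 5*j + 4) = j - 4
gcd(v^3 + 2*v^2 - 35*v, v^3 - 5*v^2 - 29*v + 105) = 1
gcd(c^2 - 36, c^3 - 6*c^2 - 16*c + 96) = c - 6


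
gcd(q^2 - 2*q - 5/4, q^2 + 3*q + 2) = 1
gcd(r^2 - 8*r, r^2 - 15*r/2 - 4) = r - 8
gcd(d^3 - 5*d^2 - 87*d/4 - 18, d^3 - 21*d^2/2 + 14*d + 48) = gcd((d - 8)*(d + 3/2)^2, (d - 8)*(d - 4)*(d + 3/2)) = d^2 - 13*d/2 - 12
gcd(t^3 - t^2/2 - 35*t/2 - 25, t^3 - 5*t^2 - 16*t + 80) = t - 5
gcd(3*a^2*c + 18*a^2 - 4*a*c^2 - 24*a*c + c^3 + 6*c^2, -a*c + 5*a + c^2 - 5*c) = a - c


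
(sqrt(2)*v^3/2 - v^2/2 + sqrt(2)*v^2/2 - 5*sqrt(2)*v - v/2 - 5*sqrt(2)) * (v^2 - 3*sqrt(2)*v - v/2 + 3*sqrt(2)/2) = sqrt(2)*v^5/2 - 7*v^4/2 + sqrt(2)*v^4/4 - 15*sqrt(2)*v^3/4 - 7*v^3/4 - 7*sqrt(2)*v^2/4 + 127*v^2/4 + 7*sqrt(2)*v/4 + 15*v - 15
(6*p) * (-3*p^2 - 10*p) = -18*p^3 - 60*p^2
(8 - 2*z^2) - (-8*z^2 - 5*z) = 6*z^2 + 5*z + 8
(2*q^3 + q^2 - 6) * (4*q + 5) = 8*q^4 + 14*q^3 + 5*q^2 - 24*q - 30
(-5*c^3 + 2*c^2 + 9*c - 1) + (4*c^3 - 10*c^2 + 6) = -c^3 - 8*c^2 + 9*c + 5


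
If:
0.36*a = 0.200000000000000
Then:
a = 0.56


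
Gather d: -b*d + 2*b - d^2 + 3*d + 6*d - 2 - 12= 2*b - d^2 + d*(9 - b) - 14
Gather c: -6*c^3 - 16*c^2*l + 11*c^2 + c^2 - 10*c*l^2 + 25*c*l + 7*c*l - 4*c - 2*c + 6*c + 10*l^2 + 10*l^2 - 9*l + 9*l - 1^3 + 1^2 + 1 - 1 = -6*c^3 + c^2*(12 - 16*l) + c*(-10*l^2 + 32*l) + 20*l^2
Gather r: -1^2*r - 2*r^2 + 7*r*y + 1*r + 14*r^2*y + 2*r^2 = 14*r^2*y + 7*r*y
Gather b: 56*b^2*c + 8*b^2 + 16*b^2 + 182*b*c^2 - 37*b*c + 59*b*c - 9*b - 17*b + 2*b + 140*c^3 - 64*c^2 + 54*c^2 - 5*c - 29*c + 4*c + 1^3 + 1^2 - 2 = b^2*(56*c + 24) + b*(182*c^2 + 22*c - 24) + 140*c^3 - 10*c^2 - 30*c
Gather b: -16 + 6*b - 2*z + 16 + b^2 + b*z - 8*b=b^2 + b*(z - 2) - 2*z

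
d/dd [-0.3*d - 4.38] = -0.300000000000000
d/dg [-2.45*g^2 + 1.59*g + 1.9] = 1.59 - 4.9*g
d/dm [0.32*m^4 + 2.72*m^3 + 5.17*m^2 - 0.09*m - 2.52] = 1.28*m^3 + 8.16*m^2 + 10.34*m - 0.09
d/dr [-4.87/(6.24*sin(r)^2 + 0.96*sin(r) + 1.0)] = (60.7776*sin(r) + 4.6752)*cos(r)/(6.24*sin(r)^2 + 0.96*sin(r) + 1.0)^2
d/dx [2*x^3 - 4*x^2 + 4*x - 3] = 6*x^2 - 8*x + 4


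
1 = 1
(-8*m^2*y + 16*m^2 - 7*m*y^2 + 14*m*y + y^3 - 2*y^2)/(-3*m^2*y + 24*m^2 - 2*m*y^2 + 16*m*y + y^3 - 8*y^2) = (-8*m*y + 16*m + y^2 - 2*y)/(-3*m*y + 24*m + y^2 - 8*y)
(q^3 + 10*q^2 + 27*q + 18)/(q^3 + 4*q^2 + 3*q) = (q + 6)/q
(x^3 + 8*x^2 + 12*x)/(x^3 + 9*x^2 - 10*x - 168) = x*(x + 2)/(x^2 + 3*x - 28)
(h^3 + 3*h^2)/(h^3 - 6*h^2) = (h + 3)/(h - 6)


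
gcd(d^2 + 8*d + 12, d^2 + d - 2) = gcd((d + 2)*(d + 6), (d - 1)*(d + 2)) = d + 2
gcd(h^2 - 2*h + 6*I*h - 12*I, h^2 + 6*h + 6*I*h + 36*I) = h + 6*I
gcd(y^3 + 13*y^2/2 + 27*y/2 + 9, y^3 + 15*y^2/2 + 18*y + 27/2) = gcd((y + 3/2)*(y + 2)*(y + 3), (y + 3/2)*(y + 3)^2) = y^2 + 9*y/2 + 9/2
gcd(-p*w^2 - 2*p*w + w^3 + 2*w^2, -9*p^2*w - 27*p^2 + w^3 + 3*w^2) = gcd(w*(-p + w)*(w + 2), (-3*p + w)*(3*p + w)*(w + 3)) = 1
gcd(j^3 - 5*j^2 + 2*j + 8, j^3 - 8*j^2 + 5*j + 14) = j^2 - j - 2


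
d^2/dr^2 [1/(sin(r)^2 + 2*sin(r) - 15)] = 2*(-2*sin(r)^4 - 3*sin(r)^3 - 29*sin(r)^2 - 9*sin(r) + 19)/(sin(r)^2 + 2*sin(r) - 15)^3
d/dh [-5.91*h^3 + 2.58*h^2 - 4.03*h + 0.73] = -17.73*h^2 + 5.16*h - 4.03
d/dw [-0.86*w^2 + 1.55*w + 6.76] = 1.55 - 1.72*w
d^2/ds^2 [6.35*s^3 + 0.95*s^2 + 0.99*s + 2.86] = 38.1*s + 1.9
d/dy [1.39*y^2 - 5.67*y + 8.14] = 2.78*y - 5.67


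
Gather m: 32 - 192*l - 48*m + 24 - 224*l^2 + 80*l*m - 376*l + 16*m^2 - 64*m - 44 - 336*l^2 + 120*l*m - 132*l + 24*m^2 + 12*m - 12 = -560*l^2 - 700*l + 40*m^2 + m*(200*l - 100)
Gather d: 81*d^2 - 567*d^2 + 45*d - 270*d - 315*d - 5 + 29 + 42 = -486*d^2 - 540*d + 66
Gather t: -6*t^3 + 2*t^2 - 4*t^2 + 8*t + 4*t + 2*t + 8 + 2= -6*t^3 - 2*t^2 + 14*t + 10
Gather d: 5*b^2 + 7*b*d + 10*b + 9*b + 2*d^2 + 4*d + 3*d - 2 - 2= 5*b^2 + 19*b + 2*d^2 + d*(7*b + 7) - 4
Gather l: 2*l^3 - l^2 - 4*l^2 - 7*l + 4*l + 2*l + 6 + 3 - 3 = 2*l^3 - 5*l^2 - l + 6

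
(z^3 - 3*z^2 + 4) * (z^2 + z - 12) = z^5 - 2*z^4 - 15*z^3 + 40*z^2 + 4*z - 48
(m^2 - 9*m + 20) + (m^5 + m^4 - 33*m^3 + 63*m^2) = m^5 + m^4 - 33*m^3 + 64*m^2 - 9*m + 20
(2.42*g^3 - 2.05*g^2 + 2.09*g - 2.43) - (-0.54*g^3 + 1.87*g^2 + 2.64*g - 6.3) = 2.96*g^3 - 3.92*g^2 - 0.55*g + 3.87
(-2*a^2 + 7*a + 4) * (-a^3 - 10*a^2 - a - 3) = 2*a^5 + 13*a^4 - 72*a^3 - 41*a^2 - 25*a - 12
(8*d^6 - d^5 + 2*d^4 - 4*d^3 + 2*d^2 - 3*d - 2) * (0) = 0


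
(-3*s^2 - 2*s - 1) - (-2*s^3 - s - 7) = 2*s^3 - 3*s^2 - s + 6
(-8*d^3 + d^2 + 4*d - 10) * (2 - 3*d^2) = 24*d^5 - 3*d^4 - 28*d^3 + 32*d^2 + 8*d - 20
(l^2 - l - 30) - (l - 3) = l^2 - 2*l - 27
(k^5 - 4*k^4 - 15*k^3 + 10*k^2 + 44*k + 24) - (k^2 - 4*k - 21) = k^5 - 4*k^4 - 15*k^3 + 9*k^2 + 48*k + 45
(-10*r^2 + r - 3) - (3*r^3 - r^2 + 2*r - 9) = -3*r^3 - 9*r^2 - r + 6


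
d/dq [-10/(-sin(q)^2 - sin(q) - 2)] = -10*(2*sin(q) + 1)*cos(q)/(sin(q)^2 + sin(q) + 2)^2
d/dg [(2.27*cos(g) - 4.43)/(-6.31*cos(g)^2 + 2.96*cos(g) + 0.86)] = (-14.3237*cos(g)^2 + 55.9066*cos(g) - 15.065)*sin(g)/(39.8161*cos(g)^4 - 37.3552*cos(g)^3 - 2.0916*cos(g)^2 + 5.0912*cos(g) + 0.7396)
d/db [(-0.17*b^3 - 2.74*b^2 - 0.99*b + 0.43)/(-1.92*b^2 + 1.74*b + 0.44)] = (0.3264*b^4 - 0.5916*b^3 - 6.8928*b^2 - 0.76*b - 1.1838)/(3.6864*b^4 - 6.6816*b^3 + 1.338*b^2 + 1.5312*b + 0.1936)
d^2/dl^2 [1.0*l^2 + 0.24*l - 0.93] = 2.00000000000000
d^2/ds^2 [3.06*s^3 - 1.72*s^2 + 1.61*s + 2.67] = 18.36*s - 3.44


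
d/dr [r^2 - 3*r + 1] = 2*r - 3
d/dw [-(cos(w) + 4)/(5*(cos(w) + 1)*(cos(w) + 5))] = (sin(w)^2 - 8*cos(w) - 20)*sin(w)/(5*(cos(w) + 1)^2*(cos(w) + 5)^2)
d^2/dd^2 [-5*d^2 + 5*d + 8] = -10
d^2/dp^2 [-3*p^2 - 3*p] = -6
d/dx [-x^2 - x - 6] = -2*x - 1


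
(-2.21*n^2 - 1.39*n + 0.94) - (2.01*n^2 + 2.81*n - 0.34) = -4.22*n^2 - 4.2*n + 1.28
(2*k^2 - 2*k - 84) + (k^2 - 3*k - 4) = 3*k^2 - 5*k - 88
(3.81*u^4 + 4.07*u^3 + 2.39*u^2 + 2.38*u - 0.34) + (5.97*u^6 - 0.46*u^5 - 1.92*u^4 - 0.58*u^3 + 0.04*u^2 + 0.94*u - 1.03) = 5.97*u^6 - 0.46*u^5 + 1.89*u^4 + 3.49*u^3 + 2.43*u^2 + 3.32*u - 1.37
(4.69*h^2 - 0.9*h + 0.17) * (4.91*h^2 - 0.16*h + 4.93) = 23.0279*h^4 - 5.1694*h^3 + 24.1004*h^2 - 4.4642*h + 0.8381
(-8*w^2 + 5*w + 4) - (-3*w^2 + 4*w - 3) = -5*w^2 + w + 7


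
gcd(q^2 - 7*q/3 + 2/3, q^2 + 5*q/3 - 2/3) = q - 1/3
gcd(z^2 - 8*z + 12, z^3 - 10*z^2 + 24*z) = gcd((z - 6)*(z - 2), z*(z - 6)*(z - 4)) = z - 6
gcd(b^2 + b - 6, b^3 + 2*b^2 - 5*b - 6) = b^2 + b - 6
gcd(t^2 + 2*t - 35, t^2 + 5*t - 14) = t + 7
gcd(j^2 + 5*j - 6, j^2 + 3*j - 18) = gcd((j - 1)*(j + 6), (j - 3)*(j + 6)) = j + 6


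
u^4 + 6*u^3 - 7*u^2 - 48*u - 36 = (u - 3)*(u + 1)*(u + 2)*(u + 6)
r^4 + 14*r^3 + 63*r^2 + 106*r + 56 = (r + 1)*(r + 2)*(r + 4)*(r + 7)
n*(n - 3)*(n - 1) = n^3 - 4*n^2 + 3*n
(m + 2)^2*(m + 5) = m^3 + 9*m^2 + 24*m + 20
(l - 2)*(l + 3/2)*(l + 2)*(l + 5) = l^4 + 13*l^3/2 + 7*l^2/2 - 26*l - 30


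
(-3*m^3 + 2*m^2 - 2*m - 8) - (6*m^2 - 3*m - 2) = -3*m^3 - 4*m^2 + m - 6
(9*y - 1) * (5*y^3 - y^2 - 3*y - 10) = 45*y^4 - 14*y^3 - 26*y^2 - 87*y + 10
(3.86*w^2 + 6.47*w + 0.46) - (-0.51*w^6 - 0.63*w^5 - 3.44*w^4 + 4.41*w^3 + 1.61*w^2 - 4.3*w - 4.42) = 0.51*w^6 + 0.63*w^5 + 3.44*w^4 - 4.41*w^3 + 2.25*w^2 + 10.77*w + 4.88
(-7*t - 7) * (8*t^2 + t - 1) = -56*t^3 - 63*t^2 + 7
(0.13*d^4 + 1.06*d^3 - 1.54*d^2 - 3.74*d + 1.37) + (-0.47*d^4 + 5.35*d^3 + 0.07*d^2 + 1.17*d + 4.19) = -0.34*d^4 + 6.41*d^3 - 1.47*d^2 - 2.57*d + 5.56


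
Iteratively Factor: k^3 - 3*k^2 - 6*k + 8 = (k - 1)*(k^2 - 2*k - 8) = (k - 1)*(k + 2)*(k - 4)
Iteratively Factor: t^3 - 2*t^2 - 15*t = (t - 5)*(t^2 + 3*t) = (t - 5)*(t + 3)*(t)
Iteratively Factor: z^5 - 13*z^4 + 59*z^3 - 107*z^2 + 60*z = (z - 5)*(z^4 - 8*z^3 + 19*z^2 - 12*z) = (z - 5)*(z - 3)*(z^3 - 5*z^2 + 4*z) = z*(z - 5)*(z - 3)*(z^2 - 5*z + 4) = z*(z - 5)*(z - 3)*(z - 1)*(z - 4)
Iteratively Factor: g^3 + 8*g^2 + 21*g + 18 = (g + 3)*(g^2 + 5*g + 6) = (g + 2)*(g + 3)*(g + 3)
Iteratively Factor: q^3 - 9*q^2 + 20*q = (q - 5)*(q^2 - 4*q) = q*(q - 5)*(q - 4)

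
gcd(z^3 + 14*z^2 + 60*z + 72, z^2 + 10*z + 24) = z + 6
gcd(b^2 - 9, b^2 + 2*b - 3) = b + 3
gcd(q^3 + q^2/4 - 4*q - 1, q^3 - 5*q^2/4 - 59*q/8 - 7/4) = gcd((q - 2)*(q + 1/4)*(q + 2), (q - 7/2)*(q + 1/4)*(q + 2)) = q^2 + 9*q/4 + 1/2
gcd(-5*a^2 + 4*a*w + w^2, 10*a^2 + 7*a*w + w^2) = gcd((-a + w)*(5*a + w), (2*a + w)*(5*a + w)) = 5*a + w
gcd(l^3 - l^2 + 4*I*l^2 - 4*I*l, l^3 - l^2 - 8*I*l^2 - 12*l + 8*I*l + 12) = l - 1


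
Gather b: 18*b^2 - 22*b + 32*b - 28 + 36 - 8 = 18*b^2 + 10*b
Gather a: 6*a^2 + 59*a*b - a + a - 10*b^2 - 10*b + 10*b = 6*a^2 + 59*a*b - 10*b^2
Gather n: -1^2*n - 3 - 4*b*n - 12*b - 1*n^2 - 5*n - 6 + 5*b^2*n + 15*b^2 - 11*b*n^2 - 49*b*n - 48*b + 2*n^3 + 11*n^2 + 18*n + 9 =15*b^2 - 60*b + 2*n^3 + n^2*(10 - 11*b) + n*(5*b^2 - 53*b + 12)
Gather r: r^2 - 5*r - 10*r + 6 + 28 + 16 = r^2 - 15*r + 50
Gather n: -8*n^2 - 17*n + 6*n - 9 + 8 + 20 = -8*n^2 - 11*n + 19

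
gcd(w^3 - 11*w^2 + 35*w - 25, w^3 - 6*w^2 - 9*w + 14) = w - 1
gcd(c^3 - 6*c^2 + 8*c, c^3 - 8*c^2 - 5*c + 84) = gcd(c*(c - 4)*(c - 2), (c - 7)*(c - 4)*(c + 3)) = c - 4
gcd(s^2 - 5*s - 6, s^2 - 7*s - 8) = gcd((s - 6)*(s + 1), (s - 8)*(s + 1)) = s + 1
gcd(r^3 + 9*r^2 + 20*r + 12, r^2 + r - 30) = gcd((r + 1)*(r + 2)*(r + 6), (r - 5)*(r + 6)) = r + 6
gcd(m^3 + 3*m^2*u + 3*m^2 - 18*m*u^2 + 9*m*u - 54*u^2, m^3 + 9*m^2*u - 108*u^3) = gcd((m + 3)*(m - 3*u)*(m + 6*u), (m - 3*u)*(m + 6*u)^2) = -m^2 - 3*m*u + 18*u^2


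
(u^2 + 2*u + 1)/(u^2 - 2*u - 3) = (u + 1)/(u - 3)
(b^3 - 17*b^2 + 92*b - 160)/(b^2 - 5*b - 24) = (b^2 - 9*b + 20)/(b + 3)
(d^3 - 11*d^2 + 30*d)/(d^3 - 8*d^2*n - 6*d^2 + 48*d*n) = (d - 5)/(d - 8*n)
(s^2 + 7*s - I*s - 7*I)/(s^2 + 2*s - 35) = (s - I)/(s - 5)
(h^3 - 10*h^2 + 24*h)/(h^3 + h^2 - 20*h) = (h - 6)/(h + 5)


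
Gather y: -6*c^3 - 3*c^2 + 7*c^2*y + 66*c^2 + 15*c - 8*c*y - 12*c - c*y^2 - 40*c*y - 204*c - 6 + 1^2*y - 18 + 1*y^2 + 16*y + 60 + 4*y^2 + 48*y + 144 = -6*c^3 + 63*c^2 - 201*c + y^2*(5 - c) + y*(7*c^2 - 48*c + 65) + 180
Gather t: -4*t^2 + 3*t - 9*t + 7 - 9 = -4*t^2 - 6*t - 2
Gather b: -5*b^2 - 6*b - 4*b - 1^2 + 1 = -5*b^2 - 10*b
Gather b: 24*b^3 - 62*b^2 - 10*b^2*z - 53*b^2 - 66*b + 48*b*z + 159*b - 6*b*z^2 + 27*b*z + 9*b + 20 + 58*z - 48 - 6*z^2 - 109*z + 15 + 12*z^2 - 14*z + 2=24*b^3 + b^2*(-10*z - 115) + b*(-6*z^2 + 75*z + 102) + 6*z^2 - 65*z - 11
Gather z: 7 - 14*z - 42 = -14*z - 35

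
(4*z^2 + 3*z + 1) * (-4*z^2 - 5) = -16*z^4 - 12*z^3 - 24*z^2 - 15*z - 5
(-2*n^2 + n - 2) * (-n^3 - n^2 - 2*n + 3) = 2*n^5 + n^4 + 5*n^3 - 6*n^2 + 7*n - 6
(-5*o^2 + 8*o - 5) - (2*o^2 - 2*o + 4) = -7*o^2 + 10*o - 9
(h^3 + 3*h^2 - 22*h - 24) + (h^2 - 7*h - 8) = h^3 + 4*h^2 - 29*h - 32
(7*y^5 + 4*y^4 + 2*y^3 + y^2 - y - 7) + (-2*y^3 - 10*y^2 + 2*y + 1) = 7*y^5 + 4*y^4 - 9*y^2 + y - 6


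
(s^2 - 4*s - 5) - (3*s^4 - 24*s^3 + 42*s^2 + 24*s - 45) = -3*s^4 + 24*s^3 - 41*s^2 - 28*s + 40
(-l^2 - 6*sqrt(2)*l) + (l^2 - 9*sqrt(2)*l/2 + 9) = -21*sqrt(2)*l/2 + 9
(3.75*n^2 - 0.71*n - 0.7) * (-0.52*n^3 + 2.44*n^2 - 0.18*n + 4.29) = -1.95*n^5 + 9.5192*n^4 - 2.0434*n^3 + 14.5073*n^2 - 2.9199*n - 3.003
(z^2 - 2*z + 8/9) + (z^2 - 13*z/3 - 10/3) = 2*z^2 - 19*z/3 - 22/9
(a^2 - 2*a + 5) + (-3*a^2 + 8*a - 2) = -2*a^2 + 6*a + 3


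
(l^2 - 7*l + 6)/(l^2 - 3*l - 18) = (l - 1)/(l + 3)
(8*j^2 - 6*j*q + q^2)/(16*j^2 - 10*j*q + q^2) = (-4*j + q)/(-8*j + q)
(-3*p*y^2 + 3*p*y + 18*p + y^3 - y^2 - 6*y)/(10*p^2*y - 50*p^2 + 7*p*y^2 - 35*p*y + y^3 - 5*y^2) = (-3*p*y^2 + 3*p*y + 18*p + y^3 - y^2 - 6*y)/(10*p^2*y - 50*p^2 + 7*p*y^2 - 35*p*y + y^3 - 5*y^2)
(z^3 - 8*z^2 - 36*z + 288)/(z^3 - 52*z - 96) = (z - 6)/(z + 2)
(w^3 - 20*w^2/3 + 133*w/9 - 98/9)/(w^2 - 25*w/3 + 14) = (3*w^2 - 13*w + 14)/(3*(w - 6))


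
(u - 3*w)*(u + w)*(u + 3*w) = u^3 + u^2*w - 9*u*w^2 - 9*w^3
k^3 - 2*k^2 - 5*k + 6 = (k - 3)*(k - 1)*(k + 2)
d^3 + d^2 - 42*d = d*(d - 6)*(d + 7)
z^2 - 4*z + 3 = (z - 3)*(z - 1)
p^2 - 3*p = p*(p - 3)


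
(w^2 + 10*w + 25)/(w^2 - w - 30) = (w + 5)/(w - 6)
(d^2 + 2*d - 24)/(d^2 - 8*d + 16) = (d + 6)/(d - 4)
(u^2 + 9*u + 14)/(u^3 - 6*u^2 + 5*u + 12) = (u^2 + 9*u + 14)/(u^3 - 6*u^2 + 5*u + 12)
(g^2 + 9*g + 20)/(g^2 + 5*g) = (g + 4)/g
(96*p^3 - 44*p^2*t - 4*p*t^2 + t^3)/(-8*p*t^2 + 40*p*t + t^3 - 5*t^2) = (-12*p^2 + 4*p*t + t^2)/(t*(t - 5))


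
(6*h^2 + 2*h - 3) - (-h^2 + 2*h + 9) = 7*h^2 - 12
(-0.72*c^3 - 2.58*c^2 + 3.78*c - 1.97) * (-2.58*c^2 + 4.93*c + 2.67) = 1.8576*c^5 + 3.1068*c^4 - 24.3942*c^3 + 16.8294*c^2 + 0.3805*c - 5.2599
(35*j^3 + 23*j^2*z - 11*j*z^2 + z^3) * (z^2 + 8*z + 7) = 35*j^3*z^2 + 280*j^3*z + 245*j^3 + 23*j^2*z^3 + 184*j^2*z^2 + 161*j^2*z - 11*j*z^4 - 88*j*z^3 - 77*j*z^2 + z^5 + 8*z^4 + 7*z^3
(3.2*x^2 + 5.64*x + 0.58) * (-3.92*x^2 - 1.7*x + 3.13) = -12.544*x^4 - 27.5488*x^3 - 1.8456*x^2 + 16.6672*x + 1.8154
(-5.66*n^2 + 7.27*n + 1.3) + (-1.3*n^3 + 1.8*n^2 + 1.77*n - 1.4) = -1.3*n^3 - 3.86*n^2 + 9.04*n - 0.0999999999999999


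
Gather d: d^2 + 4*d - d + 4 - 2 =d^2 + 3*d + 2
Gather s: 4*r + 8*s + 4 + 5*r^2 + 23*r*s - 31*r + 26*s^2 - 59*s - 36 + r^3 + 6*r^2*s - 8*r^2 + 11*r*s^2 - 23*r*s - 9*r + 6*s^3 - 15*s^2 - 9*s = r^3 - 3*r^2 - 36*r + 6*s^3 + s^2*(11*r + 11) + s*(6*r^2 - 60) - 32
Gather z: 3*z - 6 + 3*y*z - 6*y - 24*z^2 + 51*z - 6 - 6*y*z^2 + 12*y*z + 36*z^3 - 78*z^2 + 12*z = -6*y + 36*z^3 + z^2*(-6*y - 102) + z*(15*y + 66) - 12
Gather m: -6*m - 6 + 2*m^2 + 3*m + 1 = 2*m^2 - 3*m - 5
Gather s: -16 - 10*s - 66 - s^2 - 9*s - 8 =-s^2 - 19*s - 90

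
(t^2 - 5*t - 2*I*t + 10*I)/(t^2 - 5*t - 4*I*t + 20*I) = (t - 2*I)/(t - 4*I)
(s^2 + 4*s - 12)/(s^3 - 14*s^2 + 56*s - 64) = (s + 6)/(s^2 - 12*s + 32)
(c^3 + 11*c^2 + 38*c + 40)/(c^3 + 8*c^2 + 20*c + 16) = (c + 5)/(c + 2)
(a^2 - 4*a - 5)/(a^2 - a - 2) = (a - 5)/(a - 2)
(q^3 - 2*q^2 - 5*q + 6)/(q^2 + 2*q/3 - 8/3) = 3*(q^2 - 4*q + 3)/(3*q - 4)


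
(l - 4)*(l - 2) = l^2 - 6*l + 8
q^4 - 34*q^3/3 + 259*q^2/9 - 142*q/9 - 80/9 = (q - 8)*(q - 2)*(q - 5/3)*(q + 1/3)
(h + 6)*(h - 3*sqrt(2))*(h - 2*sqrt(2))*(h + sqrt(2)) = h^4 - 4*sqrt(2)*h^3 + 6*h^3 - 24*sqrt(2)*h^2 + 2*h^2 + 12*h + 12*sqrt(2)*h + 72*sqrt(2)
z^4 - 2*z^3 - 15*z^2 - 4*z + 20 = (z - 5)*(z - 1)*(z + 2)^2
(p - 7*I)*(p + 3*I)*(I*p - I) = I*p^3 + 4*p^2 - I*p^2 - 4*p + 21*I*p - 21*I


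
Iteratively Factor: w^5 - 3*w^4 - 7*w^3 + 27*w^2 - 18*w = (w)*(w^4 - 3*w^3 - 7*w^2 + 27*w - 18) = w*(w - 2)*(w^3 - w^2 - 9*w + 9) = w*(w - 3)*(w - 2)*(w^2 + 2*w - 3) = w*(w - 3)*(w - 2)*(w - 1)*(w + 3)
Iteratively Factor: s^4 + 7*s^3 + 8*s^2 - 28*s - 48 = (s + 4)*(s^3 + 3*s^2 - 4*s - 12) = (s - 2)*(s + 4)*(s^2 + 5*s + 6) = (s - 2)*(s + 3)*(s + 4)*(s + 2)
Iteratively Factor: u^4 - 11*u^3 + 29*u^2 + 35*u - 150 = (u + 2)*(u^3 - 13*u^2 + 55*u - 75) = (u - 3)*(u + 2)*(u^2 - 10*u + 25) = (u - 5)*(u - 3)*(u + 2)*(u - 5)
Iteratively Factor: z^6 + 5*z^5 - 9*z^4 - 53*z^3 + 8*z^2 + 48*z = (z - 3)*(z^5 + 8*z^4 + 15*z^3 - 8*z^2 - 16*z) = (z - 3)*(z - 1)*(z^4 + 9*z^3 + 24*z^2 + 16*z) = z*(z - 3)*(z - 1)*(z^3 + 9*z^2 + 24*z + 16) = z*(z - 3)*(z - 1)*(z + 1)*(z^2 + 8*z + 16) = z*(z - 3)*(z - 1)*(z + 1)*(z + 4)*(z + 4)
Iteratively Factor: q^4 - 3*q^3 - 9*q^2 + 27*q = (q)*(q^3 - 3*q^2 - 9*q + 27) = q*(q + 3)*(q^2 - 6*q + 9) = q*(q - 3)*(q + 3)*(q - 3)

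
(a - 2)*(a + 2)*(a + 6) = a^3 + 6*a^2 - 4*a - 24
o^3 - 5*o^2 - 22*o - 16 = (o - 8)*(o + 1)*(o + 2)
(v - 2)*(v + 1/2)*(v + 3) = v^3 + 3*v^2/2 - 11*v/2 - 3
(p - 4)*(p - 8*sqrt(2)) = p^2 - 8*sqrt(2)*p - 4*p + 32*sqrt(2)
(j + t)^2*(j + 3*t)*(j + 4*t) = j^4 + 9*j^3*t + 27*j^2*t^2 + 31*j*t^3 + 12*t^4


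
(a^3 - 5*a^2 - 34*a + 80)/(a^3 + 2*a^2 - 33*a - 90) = (a^2 - 10*a + 16)/(a^2 - 3*a - 18)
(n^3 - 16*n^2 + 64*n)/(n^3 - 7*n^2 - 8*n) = (n - 8)/(n + 1)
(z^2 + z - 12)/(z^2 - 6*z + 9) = (z + 4)/(z - 3)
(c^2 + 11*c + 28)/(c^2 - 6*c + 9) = (c^2 + 11*c + 28)/(c^2 - 6*c + 9)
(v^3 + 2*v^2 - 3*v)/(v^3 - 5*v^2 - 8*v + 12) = v*(v + 3)/(v^2 - 4*v - 12)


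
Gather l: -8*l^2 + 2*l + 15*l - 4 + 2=-8*l^2 + 17*l - 2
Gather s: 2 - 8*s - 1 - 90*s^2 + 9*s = -90*s^2 + s + 1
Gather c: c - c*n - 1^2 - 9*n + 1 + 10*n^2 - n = c*(1 - n) + 10*n^2 - 10*n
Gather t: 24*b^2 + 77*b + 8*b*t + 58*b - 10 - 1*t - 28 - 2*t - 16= 24*b^2 + 135*b + t*(8*b - 3) - 54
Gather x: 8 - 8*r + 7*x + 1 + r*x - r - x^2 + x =-9*r - x^2 + x*(r + 8) + 9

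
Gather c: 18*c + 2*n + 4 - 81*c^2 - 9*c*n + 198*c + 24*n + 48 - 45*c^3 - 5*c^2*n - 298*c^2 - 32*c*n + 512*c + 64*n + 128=-45*c^3 + c^2*(-5*n - 379) + c*(728 - 41*n) + 90*n + 180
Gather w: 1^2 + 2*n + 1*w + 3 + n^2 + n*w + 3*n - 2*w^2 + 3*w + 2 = n^2 + 5*n - 2*w^2 + w*(n + 4) + 6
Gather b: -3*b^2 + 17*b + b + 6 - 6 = -3*b^2 + 18*b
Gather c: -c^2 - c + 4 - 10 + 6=-c^2 - c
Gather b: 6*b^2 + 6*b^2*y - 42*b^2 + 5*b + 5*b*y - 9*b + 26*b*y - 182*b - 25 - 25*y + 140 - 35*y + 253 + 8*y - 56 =b^2*(6*y - 36) + b*(31*y - 186) - 52*y + 312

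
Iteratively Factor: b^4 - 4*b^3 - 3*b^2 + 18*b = (b)*(b^3 - 4*b^2 - 3*b + 18) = b*(b + 2)*(b^2 - 6*b + 9) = b*(b - 3)*(b + 2)*(b - 3)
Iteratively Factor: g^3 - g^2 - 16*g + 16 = (g + 4)*(g^2 - 5*g + 4) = (g - 4)*(g + 4)*(g - 1)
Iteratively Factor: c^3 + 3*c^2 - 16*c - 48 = (c + 3)*(c^2 - 16) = (c + 3)*(c + 4)*(c - 4)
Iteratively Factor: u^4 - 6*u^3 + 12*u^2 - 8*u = (u - 2)*(u^3 - 4*u^2 + 4*u) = (u - 2)^2*(u^2 - 2*u) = (u - 2)^3*(u)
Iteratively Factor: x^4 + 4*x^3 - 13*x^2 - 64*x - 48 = (x + 4)*(x^3 - 13*x - 12) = (x - 4)*(x + 4)*(x^2 + 4*x + 3) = (x - 4)*(x + 1)*(x + 4)*(x + 3)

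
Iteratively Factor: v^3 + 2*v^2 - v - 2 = (v + 2)*(v^2 - 1) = (v - 1)*(v + 2)*(v + 1)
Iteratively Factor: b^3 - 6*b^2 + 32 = (b - 4)*(b^2 - 2*b - 8) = (b - 4)^2*(b + 2)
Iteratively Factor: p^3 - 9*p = (p + 3)*(p^2 - 3*p) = p*(p + 3)*(p - 3)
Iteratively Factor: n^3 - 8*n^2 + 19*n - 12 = (n - 3)*(n^2 - 5*n + 4) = (n - 3)*(n - 1)*(n - 4)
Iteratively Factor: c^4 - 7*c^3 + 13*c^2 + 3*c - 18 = (c - 3)*(c^3 - 4*c^2 + c + 6) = (c - 3)*(c + 1)*(c^2 - 5*c + 6) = (c - 3)^2*(c + 1)*(c - 2)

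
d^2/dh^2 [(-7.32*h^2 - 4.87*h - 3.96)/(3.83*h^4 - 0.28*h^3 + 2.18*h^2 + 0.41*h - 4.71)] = (-644.258088*h^8 - 810.150708*h^7 - 957.128032*h^6 + 19.0759559999999*h^5 - 3709.336986*h^4 - 1642.3971*h^3 - 1341.308016*h^2 - 289.927116*h - 426.236466)/(56.181887*h^12 - 12.321876*h^11 + 96.835422*h^10 + 3.993803*h^9 - 154.791849*h^8 + 46.949964*h^7 - 226.271719*h^6 - 21.422526*h^5 + 192.087519*h^4 - 43.824511*h^3 + 142.708761*h^2 + 27.286443*h - 104.487111)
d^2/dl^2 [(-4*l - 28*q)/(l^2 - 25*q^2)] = 8*(-4*l^2*(l + 7*q) + (3*l + 7*q)*(l^2 - 25*q^2))/(l^2 - 25*q^2)^3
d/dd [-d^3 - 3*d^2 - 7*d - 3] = -3*d^2 - 6*d - 7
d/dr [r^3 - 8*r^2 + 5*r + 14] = 3*r^2 - 16*r + 5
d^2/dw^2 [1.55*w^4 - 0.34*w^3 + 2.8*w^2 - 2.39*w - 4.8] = 18.6*w^2 - 2.04*w + 5.6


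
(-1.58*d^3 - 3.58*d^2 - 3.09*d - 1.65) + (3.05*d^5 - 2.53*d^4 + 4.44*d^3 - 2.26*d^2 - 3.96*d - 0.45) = 3.05*d^5 - 2.53*d^4 + 2.86*d^3 - 5.84*d^2 - 7.05*d - 2.1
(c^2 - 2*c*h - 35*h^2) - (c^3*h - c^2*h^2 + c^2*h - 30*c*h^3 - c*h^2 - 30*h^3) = -c^3*h + c^2*h^2 - c^2*h + c^2 + 30*c*h^3 + c*h^2 - 2*c*h + 30*h^3 - 35*h^2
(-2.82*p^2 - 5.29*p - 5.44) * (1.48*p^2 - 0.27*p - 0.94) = -4.1736*p^4 - 7.0678*p^3 - 3.9721*p^2 + 6.4414*p + 5.1136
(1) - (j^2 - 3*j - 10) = -j^2 + 3*j + 11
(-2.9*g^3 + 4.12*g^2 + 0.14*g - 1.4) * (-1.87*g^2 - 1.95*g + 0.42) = 5.423*g^5 - 2.0494*g^4 - 9.5138*g^3 + 4.0754*g^2 + 2.7888*g - 0.588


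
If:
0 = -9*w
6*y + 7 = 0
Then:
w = 0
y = -7/6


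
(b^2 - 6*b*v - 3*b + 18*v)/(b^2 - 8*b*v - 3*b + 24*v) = (-b + 6*v)/(-b + 8*v)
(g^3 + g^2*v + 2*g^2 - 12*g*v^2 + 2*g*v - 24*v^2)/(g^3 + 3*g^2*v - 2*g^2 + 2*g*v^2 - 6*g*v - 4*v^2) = (g^3 + g^2*v + 2*g^2 - 12*g*v^2 + 2*g*v - 24*v^2)/(g^3 + 3*g^2*v - 2*g^2 + 2*g*v^2 - 6*g*v - 4*v^2)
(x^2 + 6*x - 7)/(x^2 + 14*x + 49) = (x - 1)/(x + 7)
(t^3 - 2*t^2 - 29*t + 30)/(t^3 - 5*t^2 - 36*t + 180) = (t^2 + 4*t - 5)/(t^2 + t - 30)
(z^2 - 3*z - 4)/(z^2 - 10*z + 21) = (z^2 - 3*z - 4)/(z^2 - 10*z + 21)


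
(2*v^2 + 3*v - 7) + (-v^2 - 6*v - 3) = v^2 - 3*v - 10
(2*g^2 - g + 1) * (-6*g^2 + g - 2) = -12*g^4 + 8*g^3 - 11*g^2 + 3*g - 2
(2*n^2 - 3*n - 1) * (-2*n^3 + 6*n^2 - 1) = -4*n^5 + 18*n^4 - 16*n^3 - 8*n^2 + 3*n + 1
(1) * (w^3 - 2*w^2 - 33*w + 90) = w^3 - 2*w^2 - 33*w + 90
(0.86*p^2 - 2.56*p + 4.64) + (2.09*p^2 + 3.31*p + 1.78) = 2.95*p^2 + 0.75*p + 6.42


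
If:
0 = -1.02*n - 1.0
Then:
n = -0.98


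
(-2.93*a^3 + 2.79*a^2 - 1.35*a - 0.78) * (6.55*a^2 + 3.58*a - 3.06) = -19.1915*a^5 + 7.7851*a^4 + 10.1115*a^3 - 18.4794*a^2 + 1.3386*a + 2.3868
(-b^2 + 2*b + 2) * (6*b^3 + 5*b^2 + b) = -6*b^5 + 7*b^4 + 21*b^3 + 12*b^2 + 2*b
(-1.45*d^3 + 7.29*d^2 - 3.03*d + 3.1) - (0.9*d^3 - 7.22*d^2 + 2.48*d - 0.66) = -2.35*d^3 + 14.51*d^2 - 5.51*d + 3.76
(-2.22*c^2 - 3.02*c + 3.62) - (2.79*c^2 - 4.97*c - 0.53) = -5.01*c^2 + 1.95*c + 4.15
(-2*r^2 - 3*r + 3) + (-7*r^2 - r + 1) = -9*r^2 - 4*r + 4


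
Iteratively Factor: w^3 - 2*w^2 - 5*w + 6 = (w + 2)*(w^2 - 4*w + 3) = (w - 3)*(w + 2)*(w - 1)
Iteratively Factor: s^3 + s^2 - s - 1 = (s + 1)*(s^2 - 1) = (s + 1)^2*(s - 1)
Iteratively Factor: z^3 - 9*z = (z - 3)*(z^2 + 3*z) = z*(z - 3)*(z + 3)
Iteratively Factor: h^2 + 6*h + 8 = (h + 2)*(h + 4)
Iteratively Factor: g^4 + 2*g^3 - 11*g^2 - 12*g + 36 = (g - 2)*(g^3 + 4*g^2 - 3*g - 18) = (g - 2)*(g + 3)*(g^2 + g - 6) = (g - 2)^2*(g + 3)*(g + 3)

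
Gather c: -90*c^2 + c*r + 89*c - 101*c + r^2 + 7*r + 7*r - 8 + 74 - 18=-90*c^2 + c*(r - 12) + r^2 + 14*r + 48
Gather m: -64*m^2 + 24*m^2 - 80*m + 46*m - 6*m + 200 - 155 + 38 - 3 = -40*m^2 - 40*m + 80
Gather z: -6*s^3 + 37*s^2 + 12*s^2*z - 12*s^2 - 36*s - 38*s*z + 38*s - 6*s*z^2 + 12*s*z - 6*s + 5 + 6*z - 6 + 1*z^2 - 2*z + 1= -6*s^3 + 25*s^2 - 4*s + z^2*(1 - 6*s) + z*(12*s^2 - 26*s + 4)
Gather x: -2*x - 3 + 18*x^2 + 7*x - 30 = 18*x^2 + 5*x - 33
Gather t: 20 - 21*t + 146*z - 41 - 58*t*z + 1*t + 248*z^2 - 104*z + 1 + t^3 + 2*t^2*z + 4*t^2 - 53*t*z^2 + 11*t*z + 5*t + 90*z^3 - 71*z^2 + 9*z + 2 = t^3 + t^2*(2*z + 4) + t*(-53*z^2 - 47*z - 15) + 90*z^3 + 177*z^2 + 51*z - 18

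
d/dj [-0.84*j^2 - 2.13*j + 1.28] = -1.68*j - 2.13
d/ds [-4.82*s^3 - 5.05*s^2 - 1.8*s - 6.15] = -14.46*s^2 - 10.1*s - 1.8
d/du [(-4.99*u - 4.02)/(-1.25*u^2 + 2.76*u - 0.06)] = (-6.2375*u^2 - 10.05*u + 11.3946)/(1.5625*u^4 - 6.9*u^3 + 7.7676*u^2 - 0.3312*u + 0.0036)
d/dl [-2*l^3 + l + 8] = 1 - 6*l^2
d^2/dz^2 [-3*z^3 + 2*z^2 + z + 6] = 4 - 18*z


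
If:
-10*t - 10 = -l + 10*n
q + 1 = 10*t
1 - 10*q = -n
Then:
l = 1010*t - 100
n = 100*t - 11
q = 10*t - 1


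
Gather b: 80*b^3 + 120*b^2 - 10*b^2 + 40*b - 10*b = 80*b^3 + 110*b^2 + 30*b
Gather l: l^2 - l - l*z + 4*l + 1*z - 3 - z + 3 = l^2 + l*(3 - z)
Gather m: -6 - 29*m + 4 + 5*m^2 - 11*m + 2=5*m^2 - 40*m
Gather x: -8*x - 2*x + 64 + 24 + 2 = 90 - 10*x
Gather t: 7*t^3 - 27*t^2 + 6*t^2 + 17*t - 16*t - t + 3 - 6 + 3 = 7*t^3 - 21*t^2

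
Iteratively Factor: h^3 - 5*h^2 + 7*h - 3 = (h - 1)*(h^2 - 4*h + 3) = (h - 1)^2*(h - 3)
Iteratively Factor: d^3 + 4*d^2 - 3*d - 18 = (d + 3)*(d^2 + d - 6) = (d + 3)^2*(d - 2)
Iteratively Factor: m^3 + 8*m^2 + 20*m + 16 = (m + 4)*(m^2 + 4*m + 4) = (m + 2)*(m + 4)*(m + 2)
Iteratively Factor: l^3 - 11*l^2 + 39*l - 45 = (l - 3)*(l^2 - 8*l + 15) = (l - 5)*(l - 3)*(l - 3)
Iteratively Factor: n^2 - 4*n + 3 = (n - 3)*(n - 1)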